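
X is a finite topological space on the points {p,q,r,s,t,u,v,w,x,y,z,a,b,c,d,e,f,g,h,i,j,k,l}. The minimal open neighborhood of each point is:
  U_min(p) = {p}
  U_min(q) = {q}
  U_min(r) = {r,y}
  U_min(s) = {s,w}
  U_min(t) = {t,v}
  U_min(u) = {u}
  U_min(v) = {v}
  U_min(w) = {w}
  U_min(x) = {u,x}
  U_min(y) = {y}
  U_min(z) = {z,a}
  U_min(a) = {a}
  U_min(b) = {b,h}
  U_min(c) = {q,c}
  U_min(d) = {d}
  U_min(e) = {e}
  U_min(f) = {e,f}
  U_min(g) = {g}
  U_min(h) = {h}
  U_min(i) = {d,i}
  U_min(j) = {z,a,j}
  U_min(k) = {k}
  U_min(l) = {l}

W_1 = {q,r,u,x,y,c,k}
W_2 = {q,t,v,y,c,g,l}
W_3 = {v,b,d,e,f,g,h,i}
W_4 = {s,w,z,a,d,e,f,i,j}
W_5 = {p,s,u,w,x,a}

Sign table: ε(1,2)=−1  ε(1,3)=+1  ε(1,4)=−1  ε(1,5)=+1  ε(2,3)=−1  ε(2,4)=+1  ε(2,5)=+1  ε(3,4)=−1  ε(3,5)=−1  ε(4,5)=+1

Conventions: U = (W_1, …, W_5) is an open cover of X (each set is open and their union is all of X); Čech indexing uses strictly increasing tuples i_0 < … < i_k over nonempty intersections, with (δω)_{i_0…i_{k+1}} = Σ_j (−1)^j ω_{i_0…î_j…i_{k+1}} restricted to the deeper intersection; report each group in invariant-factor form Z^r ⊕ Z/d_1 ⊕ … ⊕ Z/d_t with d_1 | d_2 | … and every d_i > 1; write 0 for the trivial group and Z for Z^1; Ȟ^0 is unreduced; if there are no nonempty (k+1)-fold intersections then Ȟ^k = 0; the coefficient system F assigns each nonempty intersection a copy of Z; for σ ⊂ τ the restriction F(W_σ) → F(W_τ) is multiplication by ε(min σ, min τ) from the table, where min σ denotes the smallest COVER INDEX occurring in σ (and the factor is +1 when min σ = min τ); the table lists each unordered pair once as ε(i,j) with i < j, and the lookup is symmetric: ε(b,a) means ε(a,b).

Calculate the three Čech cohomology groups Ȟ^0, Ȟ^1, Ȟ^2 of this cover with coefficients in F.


nerve of the cover:
  W12={q,y,c} W15={u,x} W23={v,g} W34={d,e,f,i} W45={s,w,a}
C dims 5,5; δ0: rk 5, SNF 1^4·2
Ȟ^0 = (5 − 5) − 0 = 0, so Ȟ^0 ≅ 0
Ȟ^1 = (5 − 0) − 5 = 0 plus torsion [2], so Ȟ^1 ≅ Z/2
Ȟ^2 = (0 − 0) − 0 = 0, so Ȟ^2 ≅ 0

Ȟ^0(U;F) ≅ 0, Ȟ^1(U;F) ≅ Z/2, Ȟ^2(U;F) ≅ 0


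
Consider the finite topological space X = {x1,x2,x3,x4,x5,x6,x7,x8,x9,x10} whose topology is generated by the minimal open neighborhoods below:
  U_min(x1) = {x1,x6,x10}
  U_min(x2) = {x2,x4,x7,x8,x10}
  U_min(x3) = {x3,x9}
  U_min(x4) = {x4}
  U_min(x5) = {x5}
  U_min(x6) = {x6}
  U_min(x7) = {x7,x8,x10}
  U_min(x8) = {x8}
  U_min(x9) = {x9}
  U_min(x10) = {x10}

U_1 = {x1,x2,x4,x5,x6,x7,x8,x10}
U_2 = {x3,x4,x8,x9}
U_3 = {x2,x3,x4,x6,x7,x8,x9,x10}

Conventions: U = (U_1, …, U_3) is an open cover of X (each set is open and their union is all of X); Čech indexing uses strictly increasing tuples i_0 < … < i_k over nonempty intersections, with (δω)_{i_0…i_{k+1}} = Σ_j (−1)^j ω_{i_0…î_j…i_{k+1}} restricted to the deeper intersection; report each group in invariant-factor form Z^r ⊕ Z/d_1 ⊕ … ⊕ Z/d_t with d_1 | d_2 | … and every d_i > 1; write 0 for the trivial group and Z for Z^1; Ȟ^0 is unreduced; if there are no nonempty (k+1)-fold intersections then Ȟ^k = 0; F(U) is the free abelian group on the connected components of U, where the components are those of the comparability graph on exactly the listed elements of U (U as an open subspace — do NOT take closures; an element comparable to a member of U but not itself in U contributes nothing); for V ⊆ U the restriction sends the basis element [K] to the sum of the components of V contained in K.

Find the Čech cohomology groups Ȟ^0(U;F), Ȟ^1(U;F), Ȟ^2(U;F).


Ȟ^0 ≅ Z^3, Ȟ^1 ≅ 0, Ȟ^2 ≅ 0

nerve simplices:
  U12={x4,x8} U13={x2,x4,x6,x7,x8,x10} U23={x3,x4,x8,x9}
  U123={x4,x8}
components per intersection:
  U1: {x1,x2,x4,x6,x7,x8,x10} {x5}
  U2: {x3,x9} {x4} {x8}
  U3: {x2,x4,x7,x8,x10} {x3,x9} {x6}
  U12: {x4} {x8}
  U13: {x2,x4,x7,x8,x10} {x6}
  U23: {x3,x9} {x4} {x8}
  U123: {x4} {x8}
C dims 8,7,2; δ0: rk 5, SNF 1^5; δ1: rk 2, SNF 1^2
degree 0: 8−5−0 = 3 → Ȟ^0 ≅ Z^3
degree 1: 7−2−5 = 0 → Ȟ^1 ≅ 0
degree 2: 2−0−2 = 0 → Ȟ^2 ≅ 0


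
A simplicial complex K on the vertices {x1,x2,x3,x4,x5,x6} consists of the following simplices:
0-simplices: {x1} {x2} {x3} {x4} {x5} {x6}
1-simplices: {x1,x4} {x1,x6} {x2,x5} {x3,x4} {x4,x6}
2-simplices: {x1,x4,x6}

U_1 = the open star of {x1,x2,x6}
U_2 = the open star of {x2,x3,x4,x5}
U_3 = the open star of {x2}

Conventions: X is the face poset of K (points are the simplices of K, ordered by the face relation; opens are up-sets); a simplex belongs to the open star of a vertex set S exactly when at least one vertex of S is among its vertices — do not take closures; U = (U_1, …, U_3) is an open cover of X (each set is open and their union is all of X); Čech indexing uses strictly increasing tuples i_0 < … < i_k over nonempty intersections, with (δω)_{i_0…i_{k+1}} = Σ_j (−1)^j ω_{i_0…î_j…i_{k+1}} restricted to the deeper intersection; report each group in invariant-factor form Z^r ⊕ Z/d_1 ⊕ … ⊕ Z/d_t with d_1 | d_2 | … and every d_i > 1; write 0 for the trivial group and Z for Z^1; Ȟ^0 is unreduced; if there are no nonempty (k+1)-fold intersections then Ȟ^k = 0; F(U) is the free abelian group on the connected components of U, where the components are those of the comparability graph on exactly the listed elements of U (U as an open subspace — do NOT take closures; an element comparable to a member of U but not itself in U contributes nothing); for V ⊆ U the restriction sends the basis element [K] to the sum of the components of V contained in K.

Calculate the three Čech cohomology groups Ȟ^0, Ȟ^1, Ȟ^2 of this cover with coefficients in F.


Ȟ^0 ≅ Z^2, Ȟ^1 ≅ 0, Ȟ^2 ≅ 0

cover nerve:
  U1={{x1},{x2},{x6},{x1,x4},{x1,x6},{x2,x5},{x4,x6},{x1,x4,x6}} U2={{x2},{x3},{x4},{x5},{x1,x4},{x2,x5},{x3,x4},{x4,x6},{x1,x4,x6}} U3={{x2},{x2,x5}}
  U12={{x2},{x1,x4},{x2,x5},{x4,x6},{x1,x4,x6}} U13={{x2},{x2,x5}} U23={{x2},{x2,x5}}
  U123={{x2},{x2,x5}}
components per intersection:
  U1: {{x1},{x6},{x1,x4},{x1,x6},{x4,x6},{x1,x4,x6}} {{x2},{x2,x5}}
  U2: {{x2},{x5},{x2,x5}} {{x3},{x4},{x1,x4},{x3,x4},{x4,x6},{x1,x4,x6}}
  U3: {{x2},{x2,x5}}
  U12: {{x2},{x2,x5}} {{x1,x4},{x4,x6},{x1,x4,x6}}
  U13: {{x2},{x2,x5}}
  U23: {{x2},{x2,x5}}
  U123: {{x2},{x2,x5}}
C dims 5,4,1; δ0: rk 3, SNF 1^3; δ1: rk 1, SNF 1^1
Ȟ^0: (5−3)−0=2 ⇒ Z^2
Ȟ^1: (4−1)−3=0 ⇒ 0
Ȟ^2: (1−0)−1=0 ⇒ 0


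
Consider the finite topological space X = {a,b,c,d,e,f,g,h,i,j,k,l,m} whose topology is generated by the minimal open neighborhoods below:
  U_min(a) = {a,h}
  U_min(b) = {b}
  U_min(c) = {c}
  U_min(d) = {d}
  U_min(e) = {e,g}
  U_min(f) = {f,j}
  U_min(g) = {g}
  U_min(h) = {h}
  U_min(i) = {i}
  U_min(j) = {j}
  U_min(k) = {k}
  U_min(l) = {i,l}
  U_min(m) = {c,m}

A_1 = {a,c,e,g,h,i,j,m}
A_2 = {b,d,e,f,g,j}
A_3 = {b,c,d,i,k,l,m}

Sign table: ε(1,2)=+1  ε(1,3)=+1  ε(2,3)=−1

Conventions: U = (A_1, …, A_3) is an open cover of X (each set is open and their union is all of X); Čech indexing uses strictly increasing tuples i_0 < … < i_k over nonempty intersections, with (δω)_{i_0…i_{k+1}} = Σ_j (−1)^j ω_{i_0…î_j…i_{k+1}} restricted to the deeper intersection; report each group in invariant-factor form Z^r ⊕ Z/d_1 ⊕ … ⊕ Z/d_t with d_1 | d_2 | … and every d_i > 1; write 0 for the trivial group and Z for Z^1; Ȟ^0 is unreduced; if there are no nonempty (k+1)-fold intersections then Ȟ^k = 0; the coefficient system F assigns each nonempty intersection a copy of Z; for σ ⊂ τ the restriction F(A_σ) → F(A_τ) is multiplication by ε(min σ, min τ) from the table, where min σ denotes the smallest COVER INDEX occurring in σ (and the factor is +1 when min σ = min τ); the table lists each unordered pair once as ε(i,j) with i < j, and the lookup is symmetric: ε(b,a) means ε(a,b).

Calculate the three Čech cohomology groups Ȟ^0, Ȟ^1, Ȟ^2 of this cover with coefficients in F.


nerve simplices:
  A12={e,g,j} A13={c,i,m} A23={b,d}
C dims 3,3; δ0: rk 3, SNF 1^2·2
degree 0: 3−3−0 = 0 → Ȟ^0 ≅ 0
degree 1: 3−0−3 = 0 plus torsion [2] → Ȟ^1 ≅ Z/2
degree 2: 0−0−0 = 0 → Ȟ^2 ≅ 0

Ȟ^0 = 0,  Ȟ^1 = Z/2,  Ȟ^2 = 0


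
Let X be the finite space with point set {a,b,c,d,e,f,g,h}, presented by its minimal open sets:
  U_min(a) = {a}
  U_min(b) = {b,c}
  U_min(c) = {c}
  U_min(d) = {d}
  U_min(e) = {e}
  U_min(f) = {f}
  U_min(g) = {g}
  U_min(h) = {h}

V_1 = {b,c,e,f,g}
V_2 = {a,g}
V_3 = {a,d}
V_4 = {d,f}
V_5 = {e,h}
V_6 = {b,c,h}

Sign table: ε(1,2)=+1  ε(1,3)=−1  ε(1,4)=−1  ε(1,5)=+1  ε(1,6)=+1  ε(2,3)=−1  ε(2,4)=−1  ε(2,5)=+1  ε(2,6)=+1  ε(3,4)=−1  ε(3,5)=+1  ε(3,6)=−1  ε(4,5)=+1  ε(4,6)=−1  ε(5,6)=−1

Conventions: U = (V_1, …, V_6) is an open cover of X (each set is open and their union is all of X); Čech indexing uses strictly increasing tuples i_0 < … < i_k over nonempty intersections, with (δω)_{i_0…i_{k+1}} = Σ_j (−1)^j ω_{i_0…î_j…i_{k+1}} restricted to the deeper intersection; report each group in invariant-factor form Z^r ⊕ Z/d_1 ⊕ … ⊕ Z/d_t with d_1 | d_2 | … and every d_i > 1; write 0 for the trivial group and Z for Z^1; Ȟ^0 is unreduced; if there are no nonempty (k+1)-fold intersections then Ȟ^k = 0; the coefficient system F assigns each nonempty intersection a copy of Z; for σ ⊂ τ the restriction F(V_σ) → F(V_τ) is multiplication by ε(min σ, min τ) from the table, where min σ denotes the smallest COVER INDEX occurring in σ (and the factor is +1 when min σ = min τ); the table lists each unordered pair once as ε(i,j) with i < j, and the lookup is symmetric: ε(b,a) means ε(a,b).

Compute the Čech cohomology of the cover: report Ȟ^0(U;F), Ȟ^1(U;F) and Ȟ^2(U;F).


nonempty overlaps:
  V12={g} V14={f} V15={e} V16={b,c} V23={a} V34={d} V56={h}
C dims 6,7; δ0: rk 6, SNF 1^5·2
degree 0: 6−6−0 = 0 → Ȟ^0 ≅ 0
degree 1: 7−0−6 = 1 plus torsion [2] → Ȟ^1 ≅ Z ⊕ Z/2
degree 2: 0−0−0 = 0 → Ȟ^2 ≅ 0

Ȟ^0(U;F) ≅ 0, Ȟ^1(U;F) ≅ Z ⊕ Z/2 and Ȟ^2(U;F) ≅ 0


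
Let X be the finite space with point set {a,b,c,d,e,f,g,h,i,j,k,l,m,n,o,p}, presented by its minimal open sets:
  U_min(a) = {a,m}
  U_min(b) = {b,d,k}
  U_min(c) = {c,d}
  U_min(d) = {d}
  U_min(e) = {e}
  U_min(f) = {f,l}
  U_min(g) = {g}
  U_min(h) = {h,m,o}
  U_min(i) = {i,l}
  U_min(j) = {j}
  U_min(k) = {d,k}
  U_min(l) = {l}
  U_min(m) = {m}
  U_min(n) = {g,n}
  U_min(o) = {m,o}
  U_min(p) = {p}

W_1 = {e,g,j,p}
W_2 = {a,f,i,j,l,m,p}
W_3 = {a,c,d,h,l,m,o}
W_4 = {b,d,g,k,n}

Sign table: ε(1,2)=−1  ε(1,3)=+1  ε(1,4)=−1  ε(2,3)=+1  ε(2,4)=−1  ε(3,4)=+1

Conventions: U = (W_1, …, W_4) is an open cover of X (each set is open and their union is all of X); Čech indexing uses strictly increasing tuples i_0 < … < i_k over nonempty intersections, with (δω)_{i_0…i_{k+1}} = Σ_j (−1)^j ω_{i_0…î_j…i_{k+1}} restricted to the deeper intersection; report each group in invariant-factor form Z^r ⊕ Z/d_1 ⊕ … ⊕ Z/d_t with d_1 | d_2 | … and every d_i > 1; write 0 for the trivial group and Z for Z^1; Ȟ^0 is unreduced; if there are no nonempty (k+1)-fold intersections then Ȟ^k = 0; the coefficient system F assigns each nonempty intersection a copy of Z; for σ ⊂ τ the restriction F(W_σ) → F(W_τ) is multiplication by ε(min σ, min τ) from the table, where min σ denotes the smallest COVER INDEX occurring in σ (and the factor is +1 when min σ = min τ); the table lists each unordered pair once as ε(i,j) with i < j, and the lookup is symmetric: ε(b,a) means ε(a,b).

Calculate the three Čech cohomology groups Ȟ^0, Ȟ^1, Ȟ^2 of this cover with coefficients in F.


Ȟ^0 ≅ Z; Ȟ^1 ≅ Z; Ȟ^2 ≅ 0

nonempty intersections:
  W12={j,p} W14={g} W23={a,l,m} W34={d}
C dims 4,4; δ0: rk 3, SNF 1^3
Ȟ^0: (4−3)−0=1 ⇒ Z
Ȟ^1: (4−0)−3=1 ⇒ Z
Ȟ^2: (0−0)−0=0 ⇒ 0


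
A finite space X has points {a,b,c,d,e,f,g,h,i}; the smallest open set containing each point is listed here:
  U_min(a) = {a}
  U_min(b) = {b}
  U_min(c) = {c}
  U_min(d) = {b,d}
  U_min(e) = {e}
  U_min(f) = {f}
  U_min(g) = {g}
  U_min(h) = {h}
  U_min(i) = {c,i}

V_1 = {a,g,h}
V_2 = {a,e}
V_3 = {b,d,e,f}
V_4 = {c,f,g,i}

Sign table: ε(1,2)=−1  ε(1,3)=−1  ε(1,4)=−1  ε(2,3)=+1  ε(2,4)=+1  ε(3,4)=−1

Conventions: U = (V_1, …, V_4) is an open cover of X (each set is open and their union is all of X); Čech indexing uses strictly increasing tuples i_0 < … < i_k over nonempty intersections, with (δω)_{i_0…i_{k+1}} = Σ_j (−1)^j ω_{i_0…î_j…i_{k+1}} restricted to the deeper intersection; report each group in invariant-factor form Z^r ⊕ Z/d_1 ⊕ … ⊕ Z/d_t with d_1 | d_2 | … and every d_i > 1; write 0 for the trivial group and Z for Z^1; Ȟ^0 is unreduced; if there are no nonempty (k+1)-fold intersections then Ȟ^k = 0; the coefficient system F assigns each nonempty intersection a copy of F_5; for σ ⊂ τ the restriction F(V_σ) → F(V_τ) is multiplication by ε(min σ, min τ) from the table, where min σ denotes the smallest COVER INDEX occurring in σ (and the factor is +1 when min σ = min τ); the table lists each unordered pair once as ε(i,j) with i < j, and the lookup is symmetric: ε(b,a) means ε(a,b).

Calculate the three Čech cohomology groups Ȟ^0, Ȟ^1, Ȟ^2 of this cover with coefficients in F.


intersection data:
  V12={a} V14={g} V23={e} V34={f}
C dims 4,4; δ0: rk_F5 4
Ȟ^0 = (4 − 4) − 0 = 0, so Ȟ^0 ≅ 0
Ȟ^1 = (4 − 0) − 4 = 0, so Ȟ^1 ≅ 0
Ȟ^2 = (0 − 0) − 0 = 0, so Ȟ^2 ≅ 0

Ȟ^0(U;F) ≅ 0, Ȟ^1(U;F) ≅ 0, Ȟ^2(U;F) ≅ 0


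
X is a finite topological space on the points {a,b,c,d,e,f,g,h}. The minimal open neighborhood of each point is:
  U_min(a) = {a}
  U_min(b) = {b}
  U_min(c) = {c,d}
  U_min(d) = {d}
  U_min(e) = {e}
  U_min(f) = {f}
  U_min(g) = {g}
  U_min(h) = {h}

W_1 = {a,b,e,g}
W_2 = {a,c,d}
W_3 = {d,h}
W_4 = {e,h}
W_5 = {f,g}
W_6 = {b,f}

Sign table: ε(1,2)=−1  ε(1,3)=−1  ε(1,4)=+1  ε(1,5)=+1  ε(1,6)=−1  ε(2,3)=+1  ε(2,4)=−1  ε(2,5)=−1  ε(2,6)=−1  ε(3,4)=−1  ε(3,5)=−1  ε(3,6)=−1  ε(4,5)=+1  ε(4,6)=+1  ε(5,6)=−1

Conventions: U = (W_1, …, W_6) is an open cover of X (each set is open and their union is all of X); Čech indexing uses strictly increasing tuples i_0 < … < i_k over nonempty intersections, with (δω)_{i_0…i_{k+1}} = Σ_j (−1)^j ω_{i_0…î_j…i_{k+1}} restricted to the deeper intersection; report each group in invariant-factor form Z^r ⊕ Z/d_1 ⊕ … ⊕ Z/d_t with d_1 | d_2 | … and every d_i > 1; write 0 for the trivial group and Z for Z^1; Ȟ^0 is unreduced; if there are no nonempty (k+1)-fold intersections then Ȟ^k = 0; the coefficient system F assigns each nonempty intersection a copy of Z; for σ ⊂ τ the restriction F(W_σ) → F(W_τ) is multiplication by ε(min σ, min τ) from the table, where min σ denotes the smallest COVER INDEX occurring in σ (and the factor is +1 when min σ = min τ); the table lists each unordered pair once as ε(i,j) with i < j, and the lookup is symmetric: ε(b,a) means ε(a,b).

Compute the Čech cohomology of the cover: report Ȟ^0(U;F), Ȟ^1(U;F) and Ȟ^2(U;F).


nerve simplices:
  W12={a} W14={e} W15={g} W16={b} W23={d} W34={h} W56={f}
C dims 6,7; δ0: rk 5, SNF 1^5
degree 0: 6−5−0 = 1 → Ȟ^0 ≅ Z
degree 1: 7−0−5 = 2 → Ȟ^1 ≅ Z^2
degree 2: 0−0−0 = 0 → Ȟ^2 ≅ 0

Ȟ^0 = Z; Ȟ^1 = Z^2; Ȟ^2 = 0


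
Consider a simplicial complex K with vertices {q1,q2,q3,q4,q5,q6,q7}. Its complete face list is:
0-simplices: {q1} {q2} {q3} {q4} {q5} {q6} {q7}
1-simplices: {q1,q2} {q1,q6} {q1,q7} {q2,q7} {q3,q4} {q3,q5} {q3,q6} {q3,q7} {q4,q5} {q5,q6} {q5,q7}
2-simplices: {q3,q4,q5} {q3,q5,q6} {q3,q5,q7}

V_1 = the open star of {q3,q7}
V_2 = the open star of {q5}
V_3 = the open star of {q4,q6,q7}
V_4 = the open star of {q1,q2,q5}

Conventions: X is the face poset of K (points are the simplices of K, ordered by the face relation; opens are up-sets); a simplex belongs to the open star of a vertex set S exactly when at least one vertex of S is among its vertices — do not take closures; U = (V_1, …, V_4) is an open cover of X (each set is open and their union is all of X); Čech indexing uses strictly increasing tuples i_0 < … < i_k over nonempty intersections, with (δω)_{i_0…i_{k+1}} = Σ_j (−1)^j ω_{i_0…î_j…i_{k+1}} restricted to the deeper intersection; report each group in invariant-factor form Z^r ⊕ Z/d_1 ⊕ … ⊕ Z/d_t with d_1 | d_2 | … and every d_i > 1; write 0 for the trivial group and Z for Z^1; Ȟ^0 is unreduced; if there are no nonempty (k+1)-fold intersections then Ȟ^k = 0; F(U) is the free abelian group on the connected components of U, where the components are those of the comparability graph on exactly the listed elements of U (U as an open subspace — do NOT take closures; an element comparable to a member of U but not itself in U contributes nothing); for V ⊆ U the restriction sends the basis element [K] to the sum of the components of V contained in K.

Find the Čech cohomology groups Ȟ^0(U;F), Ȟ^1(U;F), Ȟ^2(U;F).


Ȟ^0(U;F) ≅ Z,  Ȟ^1(U;F) ≅ Z^2,  Ȟ^2(U;F) ≅ 0

nonempty overlaps:
  V1={{q3},{q7},{q1,q7},{q2,q7},{q3,q4},{q3,q5},{q3,q6},{q3,q7},{q5,q7},{q3,q4,q5},{q3,q5,q6},{q3,q5,q7}} V2={{q5},{q3,q5},{q4,q5},{q5,q6},{q5,q7},{q3,q4,q5},{q3,q5,q6},{q3,q5,q7}} V3={{q4},{q6},{q7},{q1,q6},{q1,q7},{q2,q7},{q3,q4},{q3,q6},{q3,q7},{q4,q5},{q5,q6},{q5,q7},{q3,q4,q5},{q3,q5,q6},{q3,q5,q7}} V4={{q1},{q2},{q5},{q1,q2},{q1,q6},{q1,q7},{q2,q7},{q3,q5},{q4,q5},{q5,q6},{q5,q7},{q3,q4,q5},{q3,q5,q6},{q3,q5,q7}}
  V12={{q3,q5},{q5,q7},{q3,q4,q5},{q3,q5,q6},{q3,q5,q7}} V13={{q7},{q1,q7},{q2,q7},{q3,q4},{q3,q6},{q3,q7},{q5,q7},{q3,q4,q5},{q3,q5,q6},{q3,q5,q7}} V14={{q1,q7},{q2,q7},{q3,q5},{q5,q7},{q3,q4,q5},{q3,q5,q6},{q3,q5,q7}} V23={{q4,q5},{q5,q6},{q5,q7},{q3,q4,q5},{q3,q5,q6},{q3,q5,q7}} V24={{q5},{q3,q5},{q4,q5},{q5,q6},{q5,q7},{q3,q4,q5},{q3,q5,q6},{q3,q5,q7}} V34={{q1,q6},{q1,q7},{q2,q7},{q4,q5},{q5,q6},{q5,q7},{q3,q4,q5},{q3,q5,q6},{q3,q5,q7}}
  V123={{q5,q7},{q3,q4,q5},{q3,q5,q6},{q3,q5,q7}} V124={{q3,q5},{q5,q7},{q3,q4,q5},{q3,q5,q6},{q3,q5,q7}} V134={{q1,q7},{q2,q7},{q5,q7},{q3,q4,q5},{q3,q5,q6},{q3,q5,q7}} V234={{q4,q5},{q5,q6},{q5,q7},{q3,q4,q5},{q3,q5,q6},{q3,q5,q7}}
  V1234={{q5,q7},{q3,q4,q5},{q3,q5,q6},{q3,q5,q7}}
components per intersection:
  V1: {{q3},{q7},{q1,q7},{q2,q7},{q3,q4},{q3,q5},{q3,q6},{q3,q7},{q5,q7},{q3,q4,q5},{q3,q5,q6},{q3,q5,q7}}
  V2: {{q5},{q3,q5},{q4,q5},{q5,q6},{q5,q7},{q3,q4,q5},{q3,q5,q6},{q3,q5,q7}}
  V3: {{q4},{q3,q4},{q4,q5},{q3,q4,q5}} {{q6},{q1,q6},{q3,q6},{q5,q6},{q3,q5,q6}} {{q7},{q1,q7},{q2,q7},{q3,q7},{q5,q7},{q3,q5,q7}}
  V4: {{q1},{q2},{q1,q2},{q1,q6},{q1,q7},{q2,q7}} {{q5},{q3,q5},{q4,q5},{q5,q6},{q5,q7},{q3,q4,q5},{q3,q5,q6},{q3,q5,q7}}
  V12: {{q3,q5},{q5,q7},{q3,q4,q5},{q3,q5,q6},{q3,q5,q7}}
  V13: {{q7},{q1,q7},{q2,q7},{q3,q7},{q5,q7},{q3,q5,q7}} {{q3,q4},{q3,q4,q5}} {{q3,q6},{q3,q5,q6}}
  V14: {{q1,q7}} {{q2,q7}} {{q3,q5},{q5,q7},{q3,q4,q5},{q3,q5,q6},{q3,q5,q7}}
  V23: {{q4,q5},{q3,q4,q5}} {{q5,q6},{q3,q5,q6}} {{q5,q7},{q3,q5,q7}}
  V24: {{q5},{q3,q5},{q4,q5},{q5,q6},{q5,q7},{q3,q4,q5},{q3,q5,q6},{q3,q5,q7}}
  V34: {{q1,q6}} {{q1,q7}} {{q2,q7}} {{q4,q5},{q3,q4,q5}} {{q5,q6},{q3,q5,q6}} {{q5,q7},{q3,q5,q7}}
  V123: {{q5,q7},{q3,q5,q7}} {{q3,q4,q5}} {{q3,q5,q6}}
  V124: {{q3,q5},{q5,q7},{q3,q4,q5},{q3,q5,q6},{q3,q5,q7}}
  V134: {{q1,q7}} {{q2,q7}} {{q5,q7},{q3,q5,q7}} {{q3,q4,q5}} {{q3,q5,q6}}
  V234: {{q4,q5},{q3,q4,q5}} {{q5,q6},{q3,q5,q6}} {{q5,q7},{q3,q5,q7}}
  V1234: {{q5,q7},{q3,q5,q7}} {{q3,q4,q5}} {{q3,q5,q6}}
C dims 7,17,12,3; δ0: rk 6, SNF 1^6; δ1: rk 9, SNF 1^9; δ2: rk 3, SNF 1^3
degree 0: 7−6−0 = 1 → Ȟ^0 ≅ Z
degree 1: 17−9−6 = 2 → Ȟ^1 ≅ Z^2
degree 2: 12−3−9 = 0 → Ȟ^2 ≅ 0


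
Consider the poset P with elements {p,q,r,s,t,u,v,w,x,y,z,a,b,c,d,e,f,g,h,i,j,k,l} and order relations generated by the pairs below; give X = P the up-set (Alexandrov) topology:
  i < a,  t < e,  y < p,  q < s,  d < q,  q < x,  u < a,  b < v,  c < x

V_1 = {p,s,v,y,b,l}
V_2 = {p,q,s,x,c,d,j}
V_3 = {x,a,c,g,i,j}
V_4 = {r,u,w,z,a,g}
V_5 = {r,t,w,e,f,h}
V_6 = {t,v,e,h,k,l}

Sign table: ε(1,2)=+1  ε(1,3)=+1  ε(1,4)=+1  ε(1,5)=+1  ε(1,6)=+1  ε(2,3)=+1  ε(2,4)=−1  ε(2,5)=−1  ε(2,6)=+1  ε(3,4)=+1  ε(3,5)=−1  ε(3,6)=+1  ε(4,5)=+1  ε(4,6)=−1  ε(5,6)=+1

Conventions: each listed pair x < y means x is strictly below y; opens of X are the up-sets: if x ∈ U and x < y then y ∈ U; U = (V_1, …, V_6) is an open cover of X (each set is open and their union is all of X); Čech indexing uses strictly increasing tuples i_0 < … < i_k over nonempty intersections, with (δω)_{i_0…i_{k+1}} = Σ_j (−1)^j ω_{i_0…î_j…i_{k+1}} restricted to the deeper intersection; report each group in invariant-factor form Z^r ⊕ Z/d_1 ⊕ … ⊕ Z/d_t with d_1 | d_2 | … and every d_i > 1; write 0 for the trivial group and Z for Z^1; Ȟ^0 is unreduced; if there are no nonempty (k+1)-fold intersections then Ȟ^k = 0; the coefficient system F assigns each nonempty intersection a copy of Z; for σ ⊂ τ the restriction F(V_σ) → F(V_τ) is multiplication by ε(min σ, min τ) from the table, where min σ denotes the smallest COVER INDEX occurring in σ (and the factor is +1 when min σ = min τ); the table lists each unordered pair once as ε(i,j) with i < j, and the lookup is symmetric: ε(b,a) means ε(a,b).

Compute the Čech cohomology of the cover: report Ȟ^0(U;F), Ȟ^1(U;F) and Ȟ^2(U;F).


nerve simplices:
  V12={p,s} V16={v,l} V23={x,c,j} V34={a,g} V45={r,w} V56={t,e,h}
C dims 6,6; δ0: rk 5, SNF 1^5
degree 0: 6−5−0 = 1 → Ȟ^0 ≅ Z
degree 1: 6−0−5 = 1 → Ȟ^1 ≅ Z
degree 2: 0−0−0 = 0 → Ȟ^2 ≅ 0

Ȟ^0 = Z, Ȟ^1 = Z and Ȟ^2 = 0


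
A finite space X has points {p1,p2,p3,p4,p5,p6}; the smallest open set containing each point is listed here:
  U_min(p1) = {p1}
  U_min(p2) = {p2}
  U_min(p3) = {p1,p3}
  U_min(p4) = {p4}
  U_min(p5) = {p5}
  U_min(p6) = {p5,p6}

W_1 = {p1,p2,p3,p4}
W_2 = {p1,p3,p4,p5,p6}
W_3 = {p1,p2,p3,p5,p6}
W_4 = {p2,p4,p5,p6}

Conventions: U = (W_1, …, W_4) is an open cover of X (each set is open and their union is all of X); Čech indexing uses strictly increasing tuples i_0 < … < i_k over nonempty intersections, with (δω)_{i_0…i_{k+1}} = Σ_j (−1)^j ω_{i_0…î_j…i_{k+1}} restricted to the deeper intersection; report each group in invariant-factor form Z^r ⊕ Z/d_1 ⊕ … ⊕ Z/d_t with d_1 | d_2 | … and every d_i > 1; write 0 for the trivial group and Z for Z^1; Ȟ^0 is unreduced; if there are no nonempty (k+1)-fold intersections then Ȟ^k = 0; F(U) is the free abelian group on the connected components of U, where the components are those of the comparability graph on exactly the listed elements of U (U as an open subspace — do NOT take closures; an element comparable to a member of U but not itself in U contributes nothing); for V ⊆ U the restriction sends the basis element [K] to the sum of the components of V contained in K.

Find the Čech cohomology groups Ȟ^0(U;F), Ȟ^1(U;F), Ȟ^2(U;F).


cover nerve:
  W12={p1,p3,p4} W13={p1,p2,p3} W14={p2,p4} W23={p1,p3,p5,p6} W24={p4,p5,p6} W34={p2,p5,p6}
  W123={p1,p3} W124={p4} W134={p2} W234={p5,p6}
components per intersection:
  W1: {p1,p3} {p2} {p4}
  W2: {p1,p3} {p4} {p5,p6}
  W3: {p1,p3} {p2} {p5,p6}
  W4: {p2} {p4} {p5,p6}
  W12: {p1,p3} {p4}
  W13: {p1,p3} {p2}
  W14: {p2} {p4}
  W23: {p1,p3} {p5,p6}
  W24: {p4} {p5,p6}
  W34: {p2} {p5,p6}
  W123: {p1,p3}
  W124: {p4}
  W134: {p2}
  W234: {p5,p6}
C dims 12,12,4; δ0: rk 8, SNF 1^8; δ1: rk 4, SNF 1^4
Ȟ^0: (12−8)−0=4 ⇒ Z^4
Ȟ^1: (12−4)−8=0 ⇒ 0
Ȟ^2: (4−0)−4=0 ⇒ 0

Ȟ^0 ≅ Z^4, Ȟ^1 ≅ 0 and Ȟ^2 ≅ 0


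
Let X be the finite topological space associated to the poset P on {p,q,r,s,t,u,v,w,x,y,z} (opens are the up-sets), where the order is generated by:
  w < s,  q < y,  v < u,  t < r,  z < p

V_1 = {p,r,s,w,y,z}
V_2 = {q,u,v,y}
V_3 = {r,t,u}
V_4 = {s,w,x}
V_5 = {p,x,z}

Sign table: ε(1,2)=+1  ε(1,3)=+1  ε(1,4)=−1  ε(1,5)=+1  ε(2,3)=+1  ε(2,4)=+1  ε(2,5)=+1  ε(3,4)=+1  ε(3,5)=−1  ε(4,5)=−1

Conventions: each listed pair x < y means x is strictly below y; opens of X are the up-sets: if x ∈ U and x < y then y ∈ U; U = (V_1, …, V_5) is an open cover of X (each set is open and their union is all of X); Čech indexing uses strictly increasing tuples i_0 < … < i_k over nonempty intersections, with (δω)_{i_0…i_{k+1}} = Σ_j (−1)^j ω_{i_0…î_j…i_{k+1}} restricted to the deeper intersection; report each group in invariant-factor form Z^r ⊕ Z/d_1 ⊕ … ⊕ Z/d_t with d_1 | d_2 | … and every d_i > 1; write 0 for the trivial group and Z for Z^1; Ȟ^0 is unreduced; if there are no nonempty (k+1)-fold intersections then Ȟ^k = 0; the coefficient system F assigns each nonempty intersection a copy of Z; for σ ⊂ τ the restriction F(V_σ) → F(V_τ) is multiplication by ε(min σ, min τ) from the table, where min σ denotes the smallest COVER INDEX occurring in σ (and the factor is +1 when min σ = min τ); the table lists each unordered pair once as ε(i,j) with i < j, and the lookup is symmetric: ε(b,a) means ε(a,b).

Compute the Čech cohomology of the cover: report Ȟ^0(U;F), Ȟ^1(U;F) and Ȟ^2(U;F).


Ȟ^0 = Z; Ȟ^1 = Z^2; Ȟ^2 = 0

cover nerve:
  V12={y} V13={r} V14={s,w} V15={p,z} V23={u} V45={x}
C dims 5,6; δ0: rk 4, SNF 1^4
Ȟ^0: (5−4)−0=1 ⇒ Z
Ȟ^1: (6−0)−4=2 ⇒ Z^2
Ȟ^2: (0−0)−0=0 ⇒ 0


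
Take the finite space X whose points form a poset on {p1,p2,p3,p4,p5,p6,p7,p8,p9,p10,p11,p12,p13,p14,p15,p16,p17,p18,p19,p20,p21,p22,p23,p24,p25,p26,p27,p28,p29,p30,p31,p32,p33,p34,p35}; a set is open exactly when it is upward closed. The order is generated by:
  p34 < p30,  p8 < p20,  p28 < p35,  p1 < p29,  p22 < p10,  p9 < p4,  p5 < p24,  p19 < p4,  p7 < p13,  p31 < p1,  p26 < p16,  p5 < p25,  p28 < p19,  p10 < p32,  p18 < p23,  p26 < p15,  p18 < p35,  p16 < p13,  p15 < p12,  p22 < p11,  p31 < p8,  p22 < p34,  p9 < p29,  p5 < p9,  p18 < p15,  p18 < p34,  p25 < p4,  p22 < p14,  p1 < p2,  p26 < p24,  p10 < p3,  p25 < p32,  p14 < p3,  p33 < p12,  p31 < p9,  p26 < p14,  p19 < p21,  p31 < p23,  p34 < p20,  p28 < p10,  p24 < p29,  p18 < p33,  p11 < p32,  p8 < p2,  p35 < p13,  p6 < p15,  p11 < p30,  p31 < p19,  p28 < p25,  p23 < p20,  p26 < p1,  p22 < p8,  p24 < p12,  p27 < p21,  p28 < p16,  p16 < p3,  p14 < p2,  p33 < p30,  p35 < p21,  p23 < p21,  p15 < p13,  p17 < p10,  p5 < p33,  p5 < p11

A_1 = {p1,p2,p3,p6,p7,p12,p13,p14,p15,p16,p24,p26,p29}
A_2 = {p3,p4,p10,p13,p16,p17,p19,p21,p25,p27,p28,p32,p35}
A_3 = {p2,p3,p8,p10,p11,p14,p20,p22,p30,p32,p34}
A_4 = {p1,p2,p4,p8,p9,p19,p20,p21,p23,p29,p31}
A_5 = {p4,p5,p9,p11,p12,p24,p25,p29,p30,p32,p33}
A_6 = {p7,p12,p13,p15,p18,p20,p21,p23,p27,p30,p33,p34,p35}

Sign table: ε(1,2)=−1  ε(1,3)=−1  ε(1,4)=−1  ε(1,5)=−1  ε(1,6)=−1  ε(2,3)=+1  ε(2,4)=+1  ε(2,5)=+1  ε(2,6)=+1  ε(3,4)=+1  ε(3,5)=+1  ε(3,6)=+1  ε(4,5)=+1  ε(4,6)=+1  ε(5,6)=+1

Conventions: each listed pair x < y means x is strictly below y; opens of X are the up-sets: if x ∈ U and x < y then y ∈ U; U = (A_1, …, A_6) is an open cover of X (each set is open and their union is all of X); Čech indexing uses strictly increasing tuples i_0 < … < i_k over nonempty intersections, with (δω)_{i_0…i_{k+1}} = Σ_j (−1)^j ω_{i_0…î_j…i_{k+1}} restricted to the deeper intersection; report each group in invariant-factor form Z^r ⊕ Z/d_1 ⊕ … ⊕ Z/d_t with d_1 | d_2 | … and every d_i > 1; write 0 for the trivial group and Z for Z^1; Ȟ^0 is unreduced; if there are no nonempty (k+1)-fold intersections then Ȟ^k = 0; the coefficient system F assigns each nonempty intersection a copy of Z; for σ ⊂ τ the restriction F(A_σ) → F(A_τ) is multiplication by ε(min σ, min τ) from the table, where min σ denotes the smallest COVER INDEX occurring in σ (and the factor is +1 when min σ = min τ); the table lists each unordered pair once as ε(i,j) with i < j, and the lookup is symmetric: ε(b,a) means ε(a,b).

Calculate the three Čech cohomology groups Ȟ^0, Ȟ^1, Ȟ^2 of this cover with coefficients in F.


nonempty overlaps:
  A12={p3,p13,p16} A13={p2,p3,p14} A14={p1,p2,p29} A15={p12,p24,p29} A16={p7,p12,p13,p15} A23={p3,p10,p32} A24={p4,p19,p21} A25={p4,p25,p32} A26={p13,p21,p27,p35} A34={p2,p8,p20} A35={p11,p30,p32} A36={p20,p30,p34} A45={p4,p9,p29} A46={p20,p21,p23} A56={p12,p30,p33}
  A123={p3} A126={p13} A134={p2} A145={p29} A156={p12} A235={p32} A245={p4} A246={p21} A346={p20} A356={p30}
C dims 6,15,10; δ0: rk 5, SNF 1^5; δ1: rk 10, SNF 1^9·2
degree 0: 6−5−0 = 1 → Ȟ^0 ≅ Z
degree 1: 15−10−5 = 0 → Ȟ^1 ≅ 0
degree 2: 10−0−10 = 0 plus torsion [2] → Ȟ^2 ≅ Z/2

Ȟ^0 = Z, Ȟ^1 = 0 and Ȟ^2 = Z/2


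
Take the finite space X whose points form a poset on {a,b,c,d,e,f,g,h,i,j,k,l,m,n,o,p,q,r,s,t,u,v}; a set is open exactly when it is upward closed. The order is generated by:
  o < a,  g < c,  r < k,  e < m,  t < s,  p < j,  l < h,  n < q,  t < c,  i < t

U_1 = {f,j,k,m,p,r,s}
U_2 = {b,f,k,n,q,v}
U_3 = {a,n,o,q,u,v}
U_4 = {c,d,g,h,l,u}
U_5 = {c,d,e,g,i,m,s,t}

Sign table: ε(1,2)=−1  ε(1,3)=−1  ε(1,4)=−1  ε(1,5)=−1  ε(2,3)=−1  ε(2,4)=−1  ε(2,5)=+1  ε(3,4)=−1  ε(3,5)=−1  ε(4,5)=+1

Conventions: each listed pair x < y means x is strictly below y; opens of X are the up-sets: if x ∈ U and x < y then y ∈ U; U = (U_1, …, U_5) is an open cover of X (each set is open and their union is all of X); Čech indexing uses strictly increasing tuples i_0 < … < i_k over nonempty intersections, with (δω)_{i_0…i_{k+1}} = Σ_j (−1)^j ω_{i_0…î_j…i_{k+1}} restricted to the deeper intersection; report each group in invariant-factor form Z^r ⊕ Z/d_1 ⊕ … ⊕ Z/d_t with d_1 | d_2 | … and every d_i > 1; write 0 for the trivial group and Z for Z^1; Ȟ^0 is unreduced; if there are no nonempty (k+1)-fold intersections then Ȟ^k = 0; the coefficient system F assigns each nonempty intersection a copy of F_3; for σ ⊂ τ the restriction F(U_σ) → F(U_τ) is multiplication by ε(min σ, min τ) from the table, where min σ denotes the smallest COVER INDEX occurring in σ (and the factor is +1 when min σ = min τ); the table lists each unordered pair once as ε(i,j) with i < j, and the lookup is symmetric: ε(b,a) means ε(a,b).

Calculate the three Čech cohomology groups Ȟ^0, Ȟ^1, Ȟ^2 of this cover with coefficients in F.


Ȟ^0 ≅ Z/3, Ȟ^1 ≅ Z/3 and Ȟ^2 ≅ 0

cover nerve:
  U12={f,k} U15={m,s} U23={n,q,v} U34={u} U45={c,d,g}
C dims 5,5; δ0: rk_F3 4
Ȟ^0: (5−4)−0=1 ⇒ Z/3
Ȟ^1: (5−0)−4=1 ⇒ Z/3
Ȟ^2: (0−0)−0=0 ⇒ 0


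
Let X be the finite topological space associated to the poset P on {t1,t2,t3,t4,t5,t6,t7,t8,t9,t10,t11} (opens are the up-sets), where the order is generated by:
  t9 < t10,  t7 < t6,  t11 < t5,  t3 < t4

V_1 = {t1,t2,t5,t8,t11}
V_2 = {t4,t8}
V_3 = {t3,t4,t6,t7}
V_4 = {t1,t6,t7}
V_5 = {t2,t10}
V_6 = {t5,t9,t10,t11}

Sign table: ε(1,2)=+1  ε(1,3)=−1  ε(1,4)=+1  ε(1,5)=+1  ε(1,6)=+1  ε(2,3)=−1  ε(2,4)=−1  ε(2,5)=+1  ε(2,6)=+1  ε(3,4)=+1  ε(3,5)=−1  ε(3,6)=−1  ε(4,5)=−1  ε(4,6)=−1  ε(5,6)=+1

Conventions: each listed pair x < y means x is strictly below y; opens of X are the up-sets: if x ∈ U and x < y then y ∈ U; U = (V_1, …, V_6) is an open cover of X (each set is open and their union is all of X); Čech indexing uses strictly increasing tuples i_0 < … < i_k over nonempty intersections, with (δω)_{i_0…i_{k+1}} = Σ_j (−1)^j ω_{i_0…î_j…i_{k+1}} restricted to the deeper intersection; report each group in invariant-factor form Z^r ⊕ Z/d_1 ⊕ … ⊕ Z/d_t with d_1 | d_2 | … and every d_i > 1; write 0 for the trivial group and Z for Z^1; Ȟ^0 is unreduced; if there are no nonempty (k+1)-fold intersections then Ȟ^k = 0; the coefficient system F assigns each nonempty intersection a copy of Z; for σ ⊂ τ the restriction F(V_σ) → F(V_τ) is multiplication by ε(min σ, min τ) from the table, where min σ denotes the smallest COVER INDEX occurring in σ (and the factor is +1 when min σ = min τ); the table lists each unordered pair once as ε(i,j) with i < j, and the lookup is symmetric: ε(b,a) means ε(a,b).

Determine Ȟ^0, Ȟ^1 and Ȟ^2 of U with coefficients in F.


Ȟ^0 = 0, Ȟ^1 = Z ⊕ Z/2 and Ȟ^2 = 0

nerve simplices:
  V12={t8} V14={t1} V15={t2} V16={t5,t11} V23={t4} V34={t6,t7} V56={t10}
C dims 6,7; δ0: rk 6, SNF 1^5·2
degree 0: 6−6−0 = 0 → Ȟ^0 ≅ 0
degree 1: 7−0−6 = 1 plus torsion [2] → Ȟ^1 ≅ Z ⊕ Z/2
degree 2: 0−0−0 = 0 → Ȟ^2 ≅ 0


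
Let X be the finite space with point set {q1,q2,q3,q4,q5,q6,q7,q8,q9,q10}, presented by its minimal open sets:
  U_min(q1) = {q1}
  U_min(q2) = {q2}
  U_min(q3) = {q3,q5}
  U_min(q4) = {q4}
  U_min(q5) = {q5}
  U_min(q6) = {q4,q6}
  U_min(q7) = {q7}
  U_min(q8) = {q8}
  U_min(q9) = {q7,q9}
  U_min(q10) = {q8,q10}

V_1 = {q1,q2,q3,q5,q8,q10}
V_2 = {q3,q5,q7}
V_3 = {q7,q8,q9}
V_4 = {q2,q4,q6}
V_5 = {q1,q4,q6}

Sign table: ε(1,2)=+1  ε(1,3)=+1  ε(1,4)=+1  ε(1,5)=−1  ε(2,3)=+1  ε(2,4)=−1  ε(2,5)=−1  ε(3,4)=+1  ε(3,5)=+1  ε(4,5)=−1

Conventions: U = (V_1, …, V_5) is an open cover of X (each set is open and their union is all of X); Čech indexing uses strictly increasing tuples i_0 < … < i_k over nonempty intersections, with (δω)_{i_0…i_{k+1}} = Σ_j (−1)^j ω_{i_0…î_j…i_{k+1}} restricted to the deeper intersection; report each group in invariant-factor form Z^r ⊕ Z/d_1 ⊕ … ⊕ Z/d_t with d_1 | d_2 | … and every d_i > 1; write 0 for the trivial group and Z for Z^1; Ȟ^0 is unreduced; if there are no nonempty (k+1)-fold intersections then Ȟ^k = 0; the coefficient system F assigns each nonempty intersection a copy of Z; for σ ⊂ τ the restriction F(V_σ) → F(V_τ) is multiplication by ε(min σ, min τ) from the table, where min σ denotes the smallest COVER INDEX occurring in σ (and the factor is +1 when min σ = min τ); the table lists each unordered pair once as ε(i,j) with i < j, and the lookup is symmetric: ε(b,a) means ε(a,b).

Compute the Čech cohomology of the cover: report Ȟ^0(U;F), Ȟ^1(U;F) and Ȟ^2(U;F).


nerve of the cover:
  V12={q3,q5} V13={q8} V14={q2} V15={q1} V23={q7} V45={q4,q6}
C dims 5,6; δ0: rk 4, SNF 1^4
Ȟ^0 = (5 − 4) − 0 = 1, so Ȟ^0 ≅ Z
Ȟ^1 = (6 − 0) − 4 = 2, so Ȟ^1 ≅ Z^2
Ȟ^2 = (0 − 0) − 0 = 0, so Ȟ^2 ≅ 0

Ȟ^0 = Z, Ȟ^1 = Z^2, Ȟ^2 = 0


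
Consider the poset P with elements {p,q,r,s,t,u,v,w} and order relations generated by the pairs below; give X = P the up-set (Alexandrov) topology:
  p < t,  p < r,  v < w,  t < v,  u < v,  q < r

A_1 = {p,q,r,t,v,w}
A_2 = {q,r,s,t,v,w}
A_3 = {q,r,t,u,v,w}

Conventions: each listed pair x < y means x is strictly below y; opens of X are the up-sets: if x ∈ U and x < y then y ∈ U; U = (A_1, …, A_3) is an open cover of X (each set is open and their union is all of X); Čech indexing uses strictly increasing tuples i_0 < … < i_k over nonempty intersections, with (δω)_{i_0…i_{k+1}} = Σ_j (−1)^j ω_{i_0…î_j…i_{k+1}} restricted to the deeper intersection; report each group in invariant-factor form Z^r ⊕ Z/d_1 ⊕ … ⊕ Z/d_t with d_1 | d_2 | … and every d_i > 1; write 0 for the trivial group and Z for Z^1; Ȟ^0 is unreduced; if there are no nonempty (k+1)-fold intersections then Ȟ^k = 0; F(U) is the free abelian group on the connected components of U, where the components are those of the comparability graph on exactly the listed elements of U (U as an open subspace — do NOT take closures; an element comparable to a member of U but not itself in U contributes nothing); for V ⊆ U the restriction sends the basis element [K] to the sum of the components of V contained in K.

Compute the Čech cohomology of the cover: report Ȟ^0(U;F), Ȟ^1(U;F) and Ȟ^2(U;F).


Ȟ^0(U;F) ≅ Z^2; Ȟ^1(U;F) ≅ 0; Ȟ^2(U;F) ≅ 0

nonempty overlaps:
  A12={q,r,t,v,w} A13={q,r,t,v,w} A23={q,r,t,v,w}
  A123={q,r,t,v,w}
components per intersection:
  A1: {p,q,r,t,v,w}
  A2: {q,r} {s} {t,v,w}
  A3: {q,r} {t,u,v,w}
  A12: {q,r} {t,v,w}
  A13: {q,r} {t,v,w}
  A23: {q,r} {t,v,w}
  A123: {q,r} {t,v,w}
C dims 6,6,2; δ0: rk 4, SNF 1^4; δ1: rk 2, SNF 1^2
degree 0: 6−4−0 = 2 → Ȟ^0 ≅ Z^2
degree 1: 6−2−4 = 0 → Ȟ^1 ≅ 0
degree 2: 2−0−2 = 0 → Ȟ^2 ≅ 0


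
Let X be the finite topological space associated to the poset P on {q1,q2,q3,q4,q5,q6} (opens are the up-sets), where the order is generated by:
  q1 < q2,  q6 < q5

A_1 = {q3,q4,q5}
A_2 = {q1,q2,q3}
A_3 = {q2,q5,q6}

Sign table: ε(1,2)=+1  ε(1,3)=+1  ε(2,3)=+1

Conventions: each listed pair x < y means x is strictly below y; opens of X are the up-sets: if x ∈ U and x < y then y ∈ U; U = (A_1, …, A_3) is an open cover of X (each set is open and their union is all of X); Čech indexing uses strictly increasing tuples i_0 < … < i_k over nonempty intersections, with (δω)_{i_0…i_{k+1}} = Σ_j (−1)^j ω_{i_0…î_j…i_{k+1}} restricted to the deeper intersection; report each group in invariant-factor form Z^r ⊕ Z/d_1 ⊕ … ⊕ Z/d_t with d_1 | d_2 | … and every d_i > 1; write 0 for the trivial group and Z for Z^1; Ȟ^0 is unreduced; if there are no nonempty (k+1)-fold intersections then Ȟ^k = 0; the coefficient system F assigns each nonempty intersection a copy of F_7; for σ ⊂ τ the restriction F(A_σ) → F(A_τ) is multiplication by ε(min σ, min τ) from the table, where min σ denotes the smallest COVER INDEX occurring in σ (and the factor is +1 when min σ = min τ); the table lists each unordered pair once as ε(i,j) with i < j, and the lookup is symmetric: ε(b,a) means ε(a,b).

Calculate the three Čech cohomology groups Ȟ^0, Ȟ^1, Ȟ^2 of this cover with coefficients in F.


nonempty overlaps:
  A12={q3} A13={q5} A23={q2}
C dims 3,3; δ0: rk_F7 2
degree 0: 3−2−0 = 1 → Ȟ^0 ≅ Z/7
degree 1: 3−0−2 = 1 → Ȟ^1 ≅ Z/7
degree 2: 0−0−0 = 0 → Ȟ^2 ≅ 0

Ȟ^0 ≅ Z/7,  Ȟ^1 ≅ Z/7,  Ȟ^2 ≅ 0


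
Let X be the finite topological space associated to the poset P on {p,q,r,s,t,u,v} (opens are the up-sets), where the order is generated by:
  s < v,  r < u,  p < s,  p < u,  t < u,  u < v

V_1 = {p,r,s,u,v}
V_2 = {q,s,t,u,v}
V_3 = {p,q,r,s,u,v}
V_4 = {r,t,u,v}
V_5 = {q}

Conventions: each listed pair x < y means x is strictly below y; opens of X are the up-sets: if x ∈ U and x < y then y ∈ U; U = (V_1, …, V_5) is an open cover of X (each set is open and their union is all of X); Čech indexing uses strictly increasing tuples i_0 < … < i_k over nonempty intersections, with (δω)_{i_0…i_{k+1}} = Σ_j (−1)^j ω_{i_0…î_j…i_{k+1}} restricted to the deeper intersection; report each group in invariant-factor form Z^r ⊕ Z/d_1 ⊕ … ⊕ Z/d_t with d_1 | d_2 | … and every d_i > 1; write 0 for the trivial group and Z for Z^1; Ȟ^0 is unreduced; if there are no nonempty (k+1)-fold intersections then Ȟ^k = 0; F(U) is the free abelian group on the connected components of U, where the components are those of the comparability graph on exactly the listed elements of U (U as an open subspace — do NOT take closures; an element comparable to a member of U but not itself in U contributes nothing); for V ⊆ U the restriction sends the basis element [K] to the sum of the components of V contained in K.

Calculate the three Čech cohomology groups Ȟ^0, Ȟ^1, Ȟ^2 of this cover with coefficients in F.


nonempty overlaps:
  V12={s,u,v} V13={p,r,s,u,v} V14={r,u,v} V23={q,s,u,v} V24={t,u,v} V25={q} V34={r,u,v} V35={q}
  V123={s,u,v} V124={u,v} V134={r,u,v} V234={u,v} V235={q}
  V1234={u,v}
components per intersection:
  V1: {p,r,s,u,v}
  V2: {q} {s,t,u,v}
  V3: {p,r,s,u,v} {q}
  V4: {r,t,u,v}
  V5: {q}
  V12: {s,u,v}
  V13: {p,r,s,u,v}
  V14: {r,u,v}
  V23: {q} {s,u,v}
  V24: {t,u,v}
  V25: {q}
  V34: {r,u,v}
  V35: {q}
  V123: {s,u,v}
  V124: {u,v}
  V134: {r,u,v}
  V234: {u,v}
  V235: {q}
  V1234: {u,v}
C dims 7,9,5,1; δ0: rk 5, SNF 1^5; δ1: rk 4, SNF 1^4; δ2: rk 1, SNF 1^1
degree 0: 7−5−0 = 2 → Ȟ^0 ≅ Z^2
degree 1: 9−4−5 = 0 → Ȟ^1 ≅ 0
degree 2: 5−1−4 = 0 → Ȟ^2 ≅ 0

Ȟ^0(U;F) ≅ Z^2; Ȟ^1(U;F) ≅ 0; Ȟ^2(U;F) ≅ 0


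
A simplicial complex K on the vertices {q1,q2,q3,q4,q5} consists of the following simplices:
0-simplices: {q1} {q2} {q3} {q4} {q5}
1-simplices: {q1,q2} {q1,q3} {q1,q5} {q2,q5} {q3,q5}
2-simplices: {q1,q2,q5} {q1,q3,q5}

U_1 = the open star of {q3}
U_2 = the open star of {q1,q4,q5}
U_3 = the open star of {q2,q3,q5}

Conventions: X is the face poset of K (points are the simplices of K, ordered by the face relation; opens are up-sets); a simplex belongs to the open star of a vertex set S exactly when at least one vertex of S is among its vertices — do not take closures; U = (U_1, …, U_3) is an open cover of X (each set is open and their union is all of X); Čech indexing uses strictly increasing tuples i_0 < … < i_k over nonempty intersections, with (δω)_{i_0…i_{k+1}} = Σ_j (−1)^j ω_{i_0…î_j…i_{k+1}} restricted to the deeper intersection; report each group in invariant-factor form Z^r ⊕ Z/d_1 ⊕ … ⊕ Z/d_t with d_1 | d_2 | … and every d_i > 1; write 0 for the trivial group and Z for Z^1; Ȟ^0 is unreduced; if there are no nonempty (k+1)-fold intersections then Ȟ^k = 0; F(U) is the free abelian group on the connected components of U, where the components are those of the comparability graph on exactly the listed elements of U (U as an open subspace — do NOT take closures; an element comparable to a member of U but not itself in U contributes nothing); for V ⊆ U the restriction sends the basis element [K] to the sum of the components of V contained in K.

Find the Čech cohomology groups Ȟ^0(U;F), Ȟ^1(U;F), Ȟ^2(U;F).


Ȟ^0 = Z^2; Ȟ^1 = 0; Ȟ^2 = 0

nonempty overlaps:
  U1={{q3},{q1,q3},{q3,q5},{q1,q3,q5}} U2={{q1},{q4},{q5},{q1,q2},{q1,q3},{q1,q5},{q2,q5},{q3,q5},{q1,q2,q5},{q1,q3,q5}} U3={{q2},{q3},{q5},{q1,q2},{q1,q3},{q1,q5},{q2,q5},{q3,q5},{q1,q2,q5},{q1,q3,q5}}
  U12={{q1,q3},{q3,q5},{q1,q3,q5}} U13={{q3},{q1,q3},{q3,q5},{q1,q3,q5}} U23={{q5},{q1,q2},{q1,q3},{q1,q5},{q2,q5},{q3,q5},{q1,q2,q5},{q1,q3,q5}}
  U123={{q1,q3},{q3,q5},{q1,q3,q5}}
components per intersection:
  U1: {{q3},{q1,q3},{q3,q5},{q1,q3,q5}}
  U2: {{q1},{q5},{q1,q2},{q1,q3},{q1,q5},{q2,q5},{q3,q5},{q1,q2,q5},{q1,q3,q5}} {{q4}}
  U3: {{q2},{q3},{q5},{q1,q2},{q1,q3},{q1,q5},{q2,q5},{q3,q5},{q1,q2,q5},{q1,q3,q5}}
  U12: {{q1,q3},{q3,q5},{q1,q3,q5}}
  U13: {{q3},{q1,q3},{q3,q5},{q1,q3,q5}}
  U23: {{q5},{q1,q2},{q1,q3},{q1,q5},{q2,q5},{q3,q5},{q1,q2,q5},{q1,q3,q5}}
  U123: {{q1,q3},{q3,q5},{q1,q3,q5}}
C dims 4,3,1; δ0: rk 2, SNF 1^2; δ1: rk 1, SNF 1^1
degree 0: 4−2−0 = 2 → Ȟ^0 ≅ Z^2
degree 1: 3−1−2 = 0 → Ȟ^1 ≅ 0
degree 2: 1−0−1 = 0 → Ȟ^2 ≅ 0
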